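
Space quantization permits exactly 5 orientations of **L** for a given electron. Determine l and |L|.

2l + 1 = 5 ⇒ l = 2.
Then |L| = √(l(l+1)) ℏ = √6 ℏ.

l = 2, |L| = √6 ℏ ≈ 2.449ℏ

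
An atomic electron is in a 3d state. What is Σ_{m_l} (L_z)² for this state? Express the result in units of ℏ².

Σ(L_z)² = 10 ℏ²

For 3d, l = 2.
m_l ∈ {-2, -1, 0, 1, 2}.
Σ m_l² = l(l+1)(2l+1)/3 = 2·3·5/3 = 10.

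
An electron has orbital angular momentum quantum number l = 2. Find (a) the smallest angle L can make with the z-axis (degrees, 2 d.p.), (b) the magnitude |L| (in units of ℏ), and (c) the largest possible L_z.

cos θ_min = 2/√6, so θ_min ≈ 35.26°.
|L| = ℏ√(2·3) = √6 ℏ ≈ 2.449ℏ.
L_z,max = lℏ = 2ℏ.

θ_min ≈ 35.26°; |L| = √6 ℏ ≈ 2.449ℏ; L_z,max = 2ℏ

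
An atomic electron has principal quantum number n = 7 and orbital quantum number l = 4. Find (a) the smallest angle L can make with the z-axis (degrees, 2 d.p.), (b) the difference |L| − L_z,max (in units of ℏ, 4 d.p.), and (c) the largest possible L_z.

θ_min ≈ 26.57°; |L|−L_z,max ≈ 0.4721ℏ; L_z,max = 4ℏ

cos θ_min = 4/√20, so θ_min ≈ 26.57°.
|L| − L_z,max = (2√5 − 4)ℏ ≈ 0.4721ℏ.
L_z,max = lℏ = 4ℏ.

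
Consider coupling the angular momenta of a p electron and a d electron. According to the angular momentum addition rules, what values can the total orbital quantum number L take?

Angular momentum addition gives L = |l₁ − l₂|, …, l₁ + l₂.
Allowed values: L = 1, 2, 3.

L = 1, 2, 3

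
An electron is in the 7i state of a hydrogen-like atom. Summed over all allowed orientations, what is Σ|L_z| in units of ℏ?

For 7i, l = 6.
The allowed m_l values are -6, -5, -4, -3, -2, -1, 0, 1, 2, 3, 4, 5, 6.
Σ|m_l| = l(l+1) = 42.

Σ|L_z| = 42 ℏ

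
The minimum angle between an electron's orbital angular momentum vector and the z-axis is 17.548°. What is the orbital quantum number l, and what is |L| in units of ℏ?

cos θ_min = l/√(l(l+1)) = √(l/(l+1)), so l/(l+1) = cos²(17.548°) = 0.9091.
Thus l = 0.9091/(1 − 0.9091) ≈ 10.
Then |L| = ℏ√(10·11) = √110 ℏ.

l = 10, |L| = √110 ℏ ≈ 10.488ℏ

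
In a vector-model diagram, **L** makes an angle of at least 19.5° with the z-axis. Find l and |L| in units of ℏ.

l = 8, |L| = 6√2 ℏ ≈ 8.485ℏ

At minimum angle, m_l = l, so cos θ = l/√(l(l+1)); cos²θ = l/(l+1) = 0.8886.
Solving: l = 8.
Then |L| = ℏ√(8·9) = 6√2 ℏ.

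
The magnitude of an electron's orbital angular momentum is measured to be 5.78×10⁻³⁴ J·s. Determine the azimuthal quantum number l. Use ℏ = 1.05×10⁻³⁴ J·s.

|L|/ℏ = (5.78×10⁻³⁴)/(1.05×10⁻³⁴) ≈ 5.505.
l(l+1) ≈ 5.505² ≈ 30.30, so l = 5.

l = 5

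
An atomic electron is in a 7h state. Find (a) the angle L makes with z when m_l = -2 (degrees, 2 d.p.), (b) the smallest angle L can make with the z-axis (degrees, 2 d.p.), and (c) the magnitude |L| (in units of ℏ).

7h means n = 7, l = 5.
For m_l = -2: cos θ = -2/√30, θ ≈ 111.42°.
cos θ_min = 5/√30, so θ_min ≈ 24.09°.
|L| = ℏ√(5·6) = √30 ℏ ≈ 5.477ℏ.

θ(m_l=-2) ≈ 111.42°; θ_min ≈ 24.09°; |L| = √30 ℏ ≈ 5.477ℏ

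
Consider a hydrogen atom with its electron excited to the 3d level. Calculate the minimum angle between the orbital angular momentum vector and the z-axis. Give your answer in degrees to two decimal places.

θ_min ≈ 35.26°

The 3d level has l = 2.
|L| = √(l(l+1)) ℏ = √6 ℏ.
The smallest angle corresponds to the largest L_z, i.e. m_l = l = 2, giving L_z = 2ℏ.
cos θ_min = 2/√6, so θ_min ≈ 35.26°.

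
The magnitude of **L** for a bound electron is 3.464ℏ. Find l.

Since |L|² = l(l+1)ℏ², l(l+1) = 12.
Solving: l = 3.

l = 3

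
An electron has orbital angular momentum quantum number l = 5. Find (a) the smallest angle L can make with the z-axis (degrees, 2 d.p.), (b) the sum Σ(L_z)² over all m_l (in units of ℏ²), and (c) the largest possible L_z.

θ_min ≈ 24.09°; Σ(L_z)² = 110 ℏ²; L_z,max = 5ℏ

cos θ_min = 5/√30, so θ_min ≈ 24.09°.
Σ m_l² = 110, so Σ(L_z)² = 110 ℏ².
L_z,max = lℏ = 5ℏ.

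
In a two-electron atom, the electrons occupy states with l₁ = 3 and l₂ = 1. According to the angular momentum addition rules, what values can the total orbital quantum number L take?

The total orbital quantum number L ranges from |l₁ − l₂| to l₁ + l₂ in integer steps.
So L can be 2, 3, 4.

L = 2, 3, 4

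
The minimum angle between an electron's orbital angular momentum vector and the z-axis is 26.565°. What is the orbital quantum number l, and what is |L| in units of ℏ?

cos θ_min = l/√(l(l+1)) = √(l/(l+1)), so l/(l+1) = cos²(26.565°) = 0.8000.
Solving: l = 4.
Then |L| = ℏ√(4·5) = 2√5 ℏ.

l = 4, |L| = 2√5 ℏ ≈ 4.472ℏ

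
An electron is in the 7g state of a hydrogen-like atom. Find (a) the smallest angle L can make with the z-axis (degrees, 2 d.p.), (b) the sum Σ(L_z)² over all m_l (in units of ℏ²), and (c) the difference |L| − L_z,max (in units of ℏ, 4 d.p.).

For 7g, l = 4.
cos θ_min = 4/√20, so θ_min ≈ 26.57°.
Σ m_l² = 60, so Σ(L_z)² = 60 ℏ².
|L| − L_z,max = (2√5 − 4)ℏ ≈ 0.4721ℏ.

θ_min ≈ 26.57°; Σ(L_z)² = 60 ℏ²; |L|−L_z,max ≈ 0.4721ℏ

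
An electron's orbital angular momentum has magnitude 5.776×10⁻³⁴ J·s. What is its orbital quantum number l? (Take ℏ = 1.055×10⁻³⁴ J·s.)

l = 5

In units of ℏ, |L| ≈ 5.475.
Set l(l+1) = 29.97; the integer solution is l = 5.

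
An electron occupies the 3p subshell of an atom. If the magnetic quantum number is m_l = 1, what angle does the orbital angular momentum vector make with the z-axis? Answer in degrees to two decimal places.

The 3p subshell has l = 1.
|L| = √(l(l+1)) ℏ = √2 ℏ.
L_z = m_l ℏ = 1ℏ.
cos θ = L_z/|L| = 1/√2, so θ ≈ 45.00°.

θ ≈ 45.00°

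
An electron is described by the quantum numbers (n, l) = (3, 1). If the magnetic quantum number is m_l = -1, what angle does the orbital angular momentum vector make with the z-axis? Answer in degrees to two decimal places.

|L| = ℏ√(l(l+1)) = √2 ℏ.
L_z = m_l ℏ = −1ℏ.
cos θ = L_z/|L| = -1/√2, so θ ≈ 135.00°.

θ ≈ 135.00°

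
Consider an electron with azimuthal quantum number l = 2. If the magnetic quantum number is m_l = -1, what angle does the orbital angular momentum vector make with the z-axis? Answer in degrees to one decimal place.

|L| = √(l(l+1)) ℏ = √6 ℏ.
L_z = m_l ℏ = −1ℏ.
cos θ = L_z/|L| = -1/√6, so θ ≈ 114.1°.

θ ≈ 114.1°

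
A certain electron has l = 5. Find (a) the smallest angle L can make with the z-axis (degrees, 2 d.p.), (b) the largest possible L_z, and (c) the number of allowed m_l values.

cos θ_min = 5/√30, so θ_min ≈ 24.09°.
L_z,max = lℏ = 5ℏ.
There are 2l+1 = 11 values of m_l.

θ_min ≈ 24.09°; L_z,max = 5ℏ; 11 values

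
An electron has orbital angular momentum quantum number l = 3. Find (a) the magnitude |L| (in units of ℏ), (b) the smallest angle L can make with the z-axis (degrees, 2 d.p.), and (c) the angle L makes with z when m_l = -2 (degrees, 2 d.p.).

|L| = 2√3 ℏ ≈ 3.464ℏ; θ_min ≈ 30.00°; θ(m_l=-2) ≈ 125.26°

|L| = ℏ√(3·4) = 2√3 ℏ ≈ 3.464ℏ.
cos θ_min = 3/√12, so θ_min ≈ 30.00°.
For m_l = -2: cos θ = -2/√12, θ ≈ 125.26°.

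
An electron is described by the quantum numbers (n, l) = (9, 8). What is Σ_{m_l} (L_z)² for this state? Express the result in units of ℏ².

The allowed m_l values are -8, -7, -6, -5, -4, -3, -2, -1, 0, 1, 2, 3, 4, 5, 6, 7, 8.
Σ m_l² = 2·(1 + 4 + 9 + 16 + 25 + 36 + 49 + 64) = 408.

Σ(L_z)² = 408 ℏ²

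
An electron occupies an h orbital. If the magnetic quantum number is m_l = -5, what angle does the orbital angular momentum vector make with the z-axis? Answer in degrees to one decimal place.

H corresponds to l = 5.
|L| = ℏ√(l(l+1)) = √30 ℏ.
L_z = m_l ℏ = −5ℏ.
cos θ = L_z/|L| = -5/√30, so θ ≈ 155.9°.

θ ≈ 155.9°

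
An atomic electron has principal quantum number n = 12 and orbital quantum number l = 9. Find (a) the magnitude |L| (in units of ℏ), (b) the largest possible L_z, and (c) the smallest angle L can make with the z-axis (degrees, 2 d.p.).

|L| = ℏ√(9·10) = 3√10 ℏ ≈ 9.487ℏ.
L_z,max = lℏ = 9ℏ.
cos θ_min = 9/√90, so θ_min ≈ 18.43°.

|L| = 3√10 ℏ ≈ 9.487ℏ; L_z,max = 9ℏ; θ_min ≈ 18.43°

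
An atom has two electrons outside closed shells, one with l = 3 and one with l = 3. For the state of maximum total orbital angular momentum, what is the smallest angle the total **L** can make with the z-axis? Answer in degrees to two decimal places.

θ_min ≈ 22.21°

By the triangle rule, |l₁ − l₂| ≤ L ≤ l₁ + l₂.
So L can be 0, 1, 2, 3, 4, 5, 6.
The maximum is L = 6, with |L_tot| = ℏ√(6·7) = √42 ℏ.
The minimum angle with z is arccos(6/√42) ≈ 22.21°.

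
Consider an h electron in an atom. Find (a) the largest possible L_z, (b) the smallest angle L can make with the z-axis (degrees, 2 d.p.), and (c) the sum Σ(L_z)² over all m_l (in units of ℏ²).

L_z,max = 5ℏ; θ_min ≈ 24.09°; Σ(L_z)² = 110 ℏ²

The letter h corresponds to l = 5.
L_z,max = lℏ = 5ℏ.
cos θ_min = 5/√30, so θ_min ≈ 24.09°.
Σ m_l² = 110, so Σ(L_z)² = 110 ℏ².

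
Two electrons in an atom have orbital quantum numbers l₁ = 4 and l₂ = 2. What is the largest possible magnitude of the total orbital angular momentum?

The total orbital quantum number L ranges from |l₁ − l₂| to l₁ + l₂ in integer steps.
L ∈ {2, 3, 4, 5, 6}.
The largest magnitude corresponds to L = 6: |L_tot| = ℏ√(6·7) = √42 ℏ.

|L_tot|_max = √42 ℏ ≈ 6.481ℏ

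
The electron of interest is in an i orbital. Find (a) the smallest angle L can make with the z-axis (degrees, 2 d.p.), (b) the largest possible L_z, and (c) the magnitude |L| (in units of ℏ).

I corresponds to l = 6.
cos θ_min = 6/√42, so θ_min ≈ 22.21°.
L_z,max = lℏ = 6ℏ.
|L| = ℏ√(6·7) = √42 ℏ ≈ 6.481ℏ.

θ_min ≈ 22.21°; L_z,max = 6ℏ; |L| = √42 ℏ ≈ 6.481ℏ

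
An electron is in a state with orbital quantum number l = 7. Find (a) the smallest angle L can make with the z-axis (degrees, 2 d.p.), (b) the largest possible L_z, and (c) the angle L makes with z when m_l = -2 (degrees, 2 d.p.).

cos θ_min = 7/√56, so θ_min ≈ 20.70°.
L_z,max = lℏ = 7ℏ.
For m_l = -2: cos θ = -2/√56, θ ≈ 105.50°.

θ_min ≈ 20.70°; L_z,max = 7ℏ; θ(m_l=-2) ≈ 105.50°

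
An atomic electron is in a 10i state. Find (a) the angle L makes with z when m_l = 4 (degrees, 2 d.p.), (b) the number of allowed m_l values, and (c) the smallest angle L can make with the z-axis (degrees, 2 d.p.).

For 10i, l = 6.
For m_l = 4: cos θ = 4/√42, θ ≈ 51.89°.
There are 2l+1 = 13 values of m_l.
cos θ_min = 6/√42, so θ_min ≈ 22.21°.

θ(m_l=4) ≈ 51.89°; 13 values; θ_min ≈ 22.21°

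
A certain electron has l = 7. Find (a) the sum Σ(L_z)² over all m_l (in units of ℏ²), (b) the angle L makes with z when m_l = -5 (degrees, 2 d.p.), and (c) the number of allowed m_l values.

Σ m_l² = 280, so Σ(L_z)² = 280 ℏ².
For m_l = -5: cos θ = -5/√56, θ ≈ 131.92°.
There are 2l+1 = 15 values of m_l.

Σ(L_z)² = 280 ℏ²; θ(m_l=-5) ≈ 131.92°; 15 values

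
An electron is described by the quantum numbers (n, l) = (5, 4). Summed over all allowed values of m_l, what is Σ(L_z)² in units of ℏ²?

The allowed m_l values are -4, -3, -2, -1, 0, 1, 2, 3, 4.
Σ m_l² = 2·(1 + 4 + 9 + 16) = 60.

Σ(L_z)² = 60 ℏ²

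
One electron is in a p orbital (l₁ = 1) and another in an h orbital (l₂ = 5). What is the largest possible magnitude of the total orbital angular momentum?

|L_tot|_max = √42 ℏ ≈ 6.481ℏ

The total orbital quantum number L ranges from |l₁ − l₂| to l₁ + l₂ in integer steps.
L ∈ {4, 5, 6}.
The largest magnitude corresponds to L = 6: |L_tot| = ℏ√(6·7) = √42 ℏ.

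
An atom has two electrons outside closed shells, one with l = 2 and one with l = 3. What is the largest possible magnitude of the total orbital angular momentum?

By the triangle rule, |l₁ − l₂| ≤ L ≤ l₁ + l₂.
Allowed values: L = 1, 2, 3, 4, 5.
The largest magnitude corresponds to L = 5: |L_tot| = ℏ√(5·6) = √30 ℏ.

|L_tot|_max = √30 ℏ ≈ 5.477ℏ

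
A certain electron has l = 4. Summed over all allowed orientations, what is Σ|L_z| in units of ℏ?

m_l ∈ {-4, -3, -2, -1, 0, 1, 2, 3, 4}.
Σ|m_l| = 2·4(4+1)/2 = 20.

Σ|L_z| = 20 ℏ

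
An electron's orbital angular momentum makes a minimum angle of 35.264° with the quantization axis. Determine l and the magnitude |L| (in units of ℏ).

l = 2, |L| = √6 ℏ ≈ 2.449ℏ

cos²θ_min = l/(l+1) = 0.6667.
Thus l = 0.6667/(1 − 0.6667) ≈ 2.
Then |L| = ℏ√(2·3) = √6 ℏ.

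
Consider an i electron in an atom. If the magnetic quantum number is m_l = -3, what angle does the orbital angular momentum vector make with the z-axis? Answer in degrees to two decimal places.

The letter i corresponds to l = 6.
|L|² = l(l+1)ℏ² = 42ℏ², so |L| = √42 ℏ.
L_z = m_l ℏ = −3ℏ.
cos θ = L_z/|L| = -3/√42, so θ ≈ 117.58°.

θ ≈ 117.58°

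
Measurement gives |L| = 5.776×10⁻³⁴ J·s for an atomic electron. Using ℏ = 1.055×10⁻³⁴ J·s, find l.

l = 5

Dividing by ℏ: |L|/ℏ ≈ 5.475.
l(l+1) ≈ 5.475² ≈ 29.97, so l = 5.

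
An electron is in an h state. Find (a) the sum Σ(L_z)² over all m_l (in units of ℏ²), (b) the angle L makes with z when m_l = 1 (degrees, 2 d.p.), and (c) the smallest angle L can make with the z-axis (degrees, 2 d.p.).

The letter h corresponds to l = 5.
Σ m_l² = 110, so Σ(L_z)² = 110 ℏ².
For m_l = 1: cos θ = 1/√30, θ ≈ 79.48°.
cos θ_min = 5/√30, so θ_min ≈ 24.09°.

Σ(L_z)² = 110 ℏ²; θ(m_l=1) ≈ 79.48°; θ_min ≈ 24.09°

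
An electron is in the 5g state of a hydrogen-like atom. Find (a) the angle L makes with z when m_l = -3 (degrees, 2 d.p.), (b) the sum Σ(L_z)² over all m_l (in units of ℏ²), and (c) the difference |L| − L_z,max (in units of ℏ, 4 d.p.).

5g means n = 5, l = 4.
For m_l = -3: cos θ = -3/√20, θ ≈ 132.13°.
Σ m_l² = 60, so Σ(L_z)² = 60 ℏ².
|L| − L_z,max = (2√5 − 4)ℏ ≈ 0.4721ℏ.

θ(m_l=-3) ≈ 132.13°; Σ(L_z)² = 60 ℏ²; |L|−L_z,max ≈ 0.4721ℏ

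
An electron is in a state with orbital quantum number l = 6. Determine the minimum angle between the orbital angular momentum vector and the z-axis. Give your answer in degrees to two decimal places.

|L|² = l(l+1)ℏ² = 42ℏ², so |L| = √42 ℏ.
The smallest angle corresponds to the largest L_z, i.e. m_l = l = 6, giving L_z = 6ℏ.
cos θ_min = 6/√42, so θ_min ≈ 22.21°.

θ_min ≈ 22.21°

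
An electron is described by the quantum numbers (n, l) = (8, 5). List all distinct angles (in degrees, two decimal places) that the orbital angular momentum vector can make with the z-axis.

|L|² = l(l+1)ℏ² = 30ℏ², so |L| = √30 ℏ.
cos θ = m_l/√30 for each m_l ∈ {-5, -4, -3, -2, -1, 0, 1, 2, 3, 4, 5}.

θ ∈ {24.09°, 43.09°, 56.79°, 68.58°, 79.48°, 90.00°, 100.52°, 111.42°, 123.21°, 136.91°, 155.91°}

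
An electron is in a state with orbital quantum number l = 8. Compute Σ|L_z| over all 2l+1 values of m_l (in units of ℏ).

Σ|L_z| = 72 ℏ

The allowed m_l values are -8, -7, -6, -5, -4, -3, -2, -1, 0, 1, 2, 3, 4, 5, 6, 7, 8.
Σ|m_l| = 2·8(8+1)/2 = 72.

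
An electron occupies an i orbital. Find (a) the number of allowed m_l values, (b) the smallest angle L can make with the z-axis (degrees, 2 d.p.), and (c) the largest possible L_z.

An i state has l = 6.
There are 2l+1 = 13 values of m_l.
cos θ_min = 6/√42, so θ_min ≈ 22.21°.
L_z,max = lℏ = 6ℏ.

13 values; θ_min ≈ 22.21°; L_z,max = 6ℏ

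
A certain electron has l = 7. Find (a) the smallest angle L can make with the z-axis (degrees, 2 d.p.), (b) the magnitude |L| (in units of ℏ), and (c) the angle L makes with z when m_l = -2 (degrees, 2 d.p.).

θ_min ≈ 20.70°; |L| = 2√14 ℏ ≈ 7.483ℏ; θ(m_l=-2) ≈ 105.50°

cos θ_min = 7/√56, so θ_min ≈ 20.70°.
|L| = ℏ√(7·8) = 2√14 ℏ ≈ 7.483ℏ.
For m_l = -2: cos θ = -2/√56, θ ≈ 105.50°.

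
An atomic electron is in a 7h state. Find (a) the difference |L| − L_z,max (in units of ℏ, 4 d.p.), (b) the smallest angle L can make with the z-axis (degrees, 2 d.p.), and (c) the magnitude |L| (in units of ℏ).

|L|−L_z,max ≈ 0.4772ℏ; θ_min ≈ 24.09°; |L| = √30 ℏ ≈ 5.477ℏ

7h means n = 7, l = 5.
|L| − L_z,max = (√30 − 5)ℏ ≈ 0.4772ℏ.
cos θ_min = 5/√30, so θ_min ≈ 24.09°.
|L| = ℏ√(5·6) = √30 ℏ ≈ 5.477ℏ.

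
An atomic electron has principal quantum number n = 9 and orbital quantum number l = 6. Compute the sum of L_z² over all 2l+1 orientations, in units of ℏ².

The allowed m_l values are -6, -5, -4, -3, -2, -1, 0, 1, 2, 3, 4, 5, 6.
Summing m² from −6 to 6: Σ m_l² = 182.

Σ(L_z)² = 182 ℏ²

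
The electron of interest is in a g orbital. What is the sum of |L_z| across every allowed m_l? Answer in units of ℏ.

A g state has l = 4.
m_l runs from −4 to 4, i.e. {-4, -3, -2, -1, 0, 1, 2, 3, 4}.
Σ|m_l| = 2·4(4+1)/2 = 20.

Σ|L_z| = 20 ℏ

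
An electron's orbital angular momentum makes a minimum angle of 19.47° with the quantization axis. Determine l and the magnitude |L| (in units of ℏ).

cos²θ_min = l/(l+1) = 0.8889.
l = cos²θ/sin²θ ≈ 8.
Then |L| = ℏ√(8·9) = 6√2 ℏ.

l = 8, |L| = 6√2 ℏ ≈ 8.485ℏ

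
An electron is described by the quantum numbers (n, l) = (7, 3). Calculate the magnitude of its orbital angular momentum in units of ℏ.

|L| = ℏ√(l(l+1)) = ℏ√(3·4) = 2√3 ℏ

|L| = 2√3 ℏ ≈ 3.464ℏ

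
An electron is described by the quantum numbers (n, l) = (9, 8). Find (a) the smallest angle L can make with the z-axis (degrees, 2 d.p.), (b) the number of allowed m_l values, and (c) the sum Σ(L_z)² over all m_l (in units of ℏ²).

cos θ_min = 8/√72, so θ_min ≈ 19.47°.
There are 2l+1 = 17 values of m_l.
Σ m_l² = 408, so Σ(L_z)² = 408 ℏ².

θ_min ≈ 19.47°; 17 values; Σ(L_z)² = 408 ℏ²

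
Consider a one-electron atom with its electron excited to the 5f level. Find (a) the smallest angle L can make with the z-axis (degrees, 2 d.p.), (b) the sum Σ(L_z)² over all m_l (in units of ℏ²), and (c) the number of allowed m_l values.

θ_min ≈ 30.00°; Σ(L_z)² = 28 ℏ²; 7 values

The 5f level has l = 3.
cos θ_min = 3/√12, so θ_min ≈ 30.00°.
Σ m_l² = 28, so Σ(L_z)² = 28 ℏ².
There are 2l+1 = 7 values of m_l.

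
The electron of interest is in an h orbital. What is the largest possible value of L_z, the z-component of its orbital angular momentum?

An h state has l = 5.
L_z = m_l ℏ with m_l ∈ {−5, …, 5}; the maximum is m_l = 5.

L_z,max = 5ℏ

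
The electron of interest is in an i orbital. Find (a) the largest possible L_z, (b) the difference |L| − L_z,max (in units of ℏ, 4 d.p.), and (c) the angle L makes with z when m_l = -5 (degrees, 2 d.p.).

I corresponds to l = 6.
L_z,max = lℏ = 6ℏ.
|L| − L_z,max = (√42 − 6)ℏ ≈ 0.4807ℏ.
For m_l = -5: cos θ = -5/√42, θ ≈ 140.49°.

L_z,max = 6ℏ; |L|−L_z,max ≈ 0.4807ℏ; θ(m_l=-5) ≈ 140.49°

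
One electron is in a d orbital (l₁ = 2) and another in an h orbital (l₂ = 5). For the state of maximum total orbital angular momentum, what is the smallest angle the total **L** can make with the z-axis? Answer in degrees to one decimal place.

L runs from |2 − 5| = 3 to 2 + 5 = 7.
L ∈ {3, 4, 5, 6, 7}.
The maximum is L = 7, with |L_tot| = ℏ√(7·8) = 2√14 ℏ.
The minimum angle with z is arccos(7/√56) ≈ 20.7°.

θ_min ≈ 20.7°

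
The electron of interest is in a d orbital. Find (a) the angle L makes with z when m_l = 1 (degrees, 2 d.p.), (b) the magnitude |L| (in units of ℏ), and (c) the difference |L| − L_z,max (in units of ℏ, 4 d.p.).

A d state has l = 2.
For m_l = 1: cos θ = 1/√6, θ ≈ 65.91°.
|L| = ℏ√(2·3) = √6 ℏ ≈ 2.449ℏ.
|L| − L_z,max = (√6 − 2)ℏ ≈ 0.4495ℏ.

θ(m_l=1) ≈ 65.91°; |L| = √6 ℏ ≈ 2.449ℏ; |L|−L_z,max ≈ 0.4495ℏ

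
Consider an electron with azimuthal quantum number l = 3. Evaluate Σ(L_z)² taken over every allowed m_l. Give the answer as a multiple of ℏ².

Σ(L_z)² = 28 ℏ²

The allowed m_l values are -3, -2, -1, 0, 1, 2, 3.
Summing m² from −3 to 3: Σ m_l² = 28.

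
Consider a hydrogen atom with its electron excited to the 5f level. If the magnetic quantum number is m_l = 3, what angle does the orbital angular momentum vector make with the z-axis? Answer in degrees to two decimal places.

The 5f level has l = 3.
|L| = ℏ√(l(l+1)) = 2√3 ℏ.
L_z = m_l ℏ = 3ℏ.
cos θ = L_z/|L| = 3/√12, so θ ≈ 30.00°.

θ ≈ 30.00°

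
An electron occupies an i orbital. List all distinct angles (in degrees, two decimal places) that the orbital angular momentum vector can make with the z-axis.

The letter i corresponds to l = 6.
|L| = ℏ√(l(l+1)) = √42 ℏ.
cos θ = m_l/√42 for each m_l ∈ {-6, -5, -4, -3, -2, -1, 0, 1, 2, 3, 4, 5, 6}.

θ ∈ {22.21°, 39.51°, 51.89°, 62.42°, 72.02°, 81.12°, 90.00°, 98.88°, 107.98°, 117.58°, 128.11°, 140.49°, 157.79°}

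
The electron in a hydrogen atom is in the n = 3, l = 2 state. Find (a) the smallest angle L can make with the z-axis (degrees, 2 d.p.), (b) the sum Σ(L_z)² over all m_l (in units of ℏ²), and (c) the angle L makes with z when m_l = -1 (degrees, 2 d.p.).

θ_min ≈ 35.26°; Σ(L_z)² = 10 ℏ²; θ(m_l=-1) ≈ 114.09°

cos θ_min = 2/√6, so θ_min ≈ 35.26°.
Σ m_l² = 10, so Σ(L_z)² = 10 ℏ².
For m_l = -1: cos θ = -1/√6, θ ≈ 114.09°.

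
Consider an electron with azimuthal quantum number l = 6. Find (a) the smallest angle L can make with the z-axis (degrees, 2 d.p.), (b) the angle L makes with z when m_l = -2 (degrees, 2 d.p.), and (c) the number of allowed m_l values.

θ_min ≈ 22.21°; θ(m_l=-2) ≈ 107.98°; 13 values

cos θ_min = 6/√42, so θ_min ≈ 22.21°.
For m_l = -2: cos θ = -2/√42, θ ≈ 107.98°.
There are 2l+1 = 13 values of m_l.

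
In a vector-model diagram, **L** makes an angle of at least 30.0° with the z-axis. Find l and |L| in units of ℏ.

l = 3, |L| = 2√3 ℏ ≈ 3.464ℏ

cos θ_min = l/√(l(l+1)) = √(l/(l+1)), so l/(l+1) = cos²(30.0°) = 0.7500.
Thus l = 0.7500/(1 − 0.7500) ≈ 3.
Then |L| = ℏ√(3·4) = 2√3 ℏ.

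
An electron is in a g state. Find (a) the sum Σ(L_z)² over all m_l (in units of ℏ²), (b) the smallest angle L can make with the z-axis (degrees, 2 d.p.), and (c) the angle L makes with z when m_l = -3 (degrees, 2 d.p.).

Σ(L_z)² = 60 ℏ²; θ_min ≈ 26.57°; θ(m_l=-3) ≈ 132.13°

For a g orbital, l = 4.
Σ m_l² = 60, so Σ(L_z)² = 60 ℏ².
cos θ_min = 4/√20, so θ_min ≈ 26.57°.
For m_l = -3: cos θ = -3/√20, θ ≈ 132.13°.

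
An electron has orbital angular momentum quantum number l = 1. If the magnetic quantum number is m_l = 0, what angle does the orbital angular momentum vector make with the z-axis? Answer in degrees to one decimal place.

|L|² = l(l+1)ℏ² = 2ℏ², so |L| = √2 ℏ.
L_z = m_l ℏ = 0ℏ.
cos θ = L_z/|L| = 0/√2, so θ ≈ 90.0°.

θ ≈ 90.0°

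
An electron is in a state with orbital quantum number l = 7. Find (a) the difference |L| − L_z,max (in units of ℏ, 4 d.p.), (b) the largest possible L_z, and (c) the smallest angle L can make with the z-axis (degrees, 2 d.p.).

|L| − L_z,max = (2√14 − 7)ℏ ≈ 0.4833ℏ.
L_z,max = lℏ = 7ℏ.
cos θ_min = 7/√56, so θ_min ≈ 20.70°.

|L|−L_z,max ≈ 0.4833ℏ; L_z,max = 7ℏ; θ_min ≈ 20.70°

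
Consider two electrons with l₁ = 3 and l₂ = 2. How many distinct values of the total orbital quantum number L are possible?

The total orbital quantum number L ranges from |l₁ − l₂| to l₁ + l₂ in integer steps.
Allowed values: L = 1, 2, 3, 4, 5.
That is 5 values.

5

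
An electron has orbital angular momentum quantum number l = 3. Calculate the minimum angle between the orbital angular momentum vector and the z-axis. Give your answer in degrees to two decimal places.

|L| = √(l(l+1)) ℏ = 2√3 ℏ.
The smallest angle corresponds to the largest L_z, i.e. m_l = l = 3, giving L_z = 3ℏ.
cos θ_min = 3/√12, so θ_min ≈ 30.00°.

θ_min ≈ 30.00°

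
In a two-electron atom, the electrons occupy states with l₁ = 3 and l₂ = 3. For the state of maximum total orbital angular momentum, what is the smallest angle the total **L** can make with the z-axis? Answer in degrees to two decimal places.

The total orbital quantum number L ranges from |l₁ − l₂| to l₁ + l₂ in integer steps.
So L can be 0, 1, 2, 3, 4, 5, 6.
The maximum is L = 6, with |L_tot| = ℏ√(6·7) = √42 ℏ.
The minimum angle with z is arccos(6/√42) ≈ 22.21°.

θ_min ≈ 22.21°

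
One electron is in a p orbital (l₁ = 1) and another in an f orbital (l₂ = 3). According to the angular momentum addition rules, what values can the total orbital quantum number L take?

The total orbital quantum number L ranges from |l₁ − l₂| to l₁ + l₂ in integer steps.
Allowed values: L = 2, 3, 4.

L = 2, 3, 4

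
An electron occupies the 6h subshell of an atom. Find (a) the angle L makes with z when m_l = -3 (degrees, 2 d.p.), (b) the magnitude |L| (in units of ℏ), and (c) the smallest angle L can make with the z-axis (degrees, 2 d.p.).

θ(m_l=-3) ≈ 123.21°; |L| = √30 ℏ ≈ 5.477ℏ; θ_min ≈ 24.09°

6h means n = 6, l = 5.
For m_l = -3: cos θ = -3/√30, θ ≈ 123.21°.
|L| = ℏ√(5·6) = √30 ℏ ≈ 5.477ℏ.
cos θ_min = 5/√30, so θ_min ≈ 24.09°.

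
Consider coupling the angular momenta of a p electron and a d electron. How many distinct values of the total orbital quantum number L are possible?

L runs from |1 − 2| = 1 to 1 + 2 = 3.
Allowed values: L = 1, 2, 3.
That is 3 values.

3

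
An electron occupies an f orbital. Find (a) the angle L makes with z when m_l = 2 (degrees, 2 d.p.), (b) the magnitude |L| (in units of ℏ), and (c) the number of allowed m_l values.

For an f orbital, l = 3.
For m_l = 2: cos θ = 2/√12, θ ≈ 54.74°.
|L| = ℏ√(3·4) = 2√3 ℏ ≈ 3.464ℏ.
There are 2l+1 = 7 values of m_l.

θ(m_l=2) ≈ 54.74°; |L| = 2√3 ℏ ≈ 3.464ℏ; 7 values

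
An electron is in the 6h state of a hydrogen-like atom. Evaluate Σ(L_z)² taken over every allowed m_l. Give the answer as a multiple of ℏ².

The 6h subshell has l = 5.
m_l runs from −5 to 5, i.e. {-5, -4, -3, -2, -1, 0, 1, 2, 3, 4, 5}.
Summing m² from −5 to 5: Σ m_l² = 110.

Σ(L_z)² = 110 ℏ²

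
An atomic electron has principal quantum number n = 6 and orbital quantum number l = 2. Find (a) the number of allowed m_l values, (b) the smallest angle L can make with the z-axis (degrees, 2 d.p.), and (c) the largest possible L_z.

There are 2l+1 = 5 values of m_l.
cos θ_min = 2/√6, so θ_min ≈ 35.26°.
L_z,max = lℏ = 2ℏ.

5 values; θ_min ≈ 35.26°; L_z,max = 2ℏ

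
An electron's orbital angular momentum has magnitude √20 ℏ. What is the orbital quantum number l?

l = 4

Since |L|² = l(l+1)ℏ², l(l+1) = 20.
The positive root is l = 4.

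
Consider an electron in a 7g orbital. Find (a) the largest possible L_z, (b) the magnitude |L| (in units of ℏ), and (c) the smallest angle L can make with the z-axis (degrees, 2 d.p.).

L_z,max = 4ℏ; |L| = 2√5 ℏ ≈ 4.472ℏ; θ_min ≈ 26.57°

7g means n = 7, l = 4.
L_z,max = lℏ = 4ℏ.
|L| = ℏ√(4·5) = 2√5 ℏ ≈ 4.472ℏ.
cos θ_min = 4/√20, so θ_min ≈ 26.57°.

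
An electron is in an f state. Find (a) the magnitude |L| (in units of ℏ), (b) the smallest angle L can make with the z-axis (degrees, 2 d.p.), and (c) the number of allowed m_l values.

An f state has l = 3.
|L| = ℏ√(3·4) = 2√3 ℏ ≈ 3.464ℏ.
cos θ_min = 3/√12, so θ_min ≈ 30.00°.
There are 2l+1 = 7 values of m_l.

|L| = 2√3 ℏ ≈ 3.464ℏ; θ_min ≈ 30.00°; 7 values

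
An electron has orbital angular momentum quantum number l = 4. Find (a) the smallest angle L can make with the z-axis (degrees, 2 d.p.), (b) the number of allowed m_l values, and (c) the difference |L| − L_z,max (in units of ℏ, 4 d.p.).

θ_min ≈ 26.57°; 9 values; |L|−L_z,max ≈ 0.4721ℏ

cos θ_min = 4/√20, so θ_min ≈ 26.57°.
There are 2l+1 = 9 values of m_l.
|L| − L_z,max = (2√5 − 4)ℏ ≈ 0.4721ℏ.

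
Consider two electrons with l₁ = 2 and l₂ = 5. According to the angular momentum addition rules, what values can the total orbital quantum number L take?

L = 3, 4, 5, 6, 7

By the triangle rule, |l₁ − l₂| ≤ L ≤ l₁ + l₂.
So L can be 3, 4, 5, 6, 7.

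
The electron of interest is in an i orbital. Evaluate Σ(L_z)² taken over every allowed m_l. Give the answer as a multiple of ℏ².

Σ(L_z)² = 182 ℏ²

I corresponds to l = 6.
m_l ∈ {-6, -5, -4, -3, -2, -1, 0, 1, 2, 3, 4, 5, 6}.
Summing m² from −6 to 6: Σ m_l² = 182.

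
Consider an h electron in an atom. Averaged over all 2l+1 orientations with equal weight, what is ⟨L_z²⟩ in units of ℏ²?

⟨L_z²⟩ = 10 ℏ²

The letter h corresponds to l = 5.
The allowed m_l values are -5, -4, -3, -2, -1, 0, 1, 2, 3, 4, 5.
Average of L_z² over 11 states: 110/11 ℏ² = 10 ℏ².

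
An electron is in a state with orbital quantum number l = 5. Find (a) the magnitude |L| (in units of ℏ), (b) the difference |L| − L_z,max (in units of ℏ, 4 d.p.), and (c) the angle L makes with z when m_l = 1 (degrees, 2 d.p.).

|L| = ℏ√(5·6) = √30 ℏ ≈ 5.477ℏ.
|L| − L_z,max = (√30 − 5)ℏ ≈ 0.4772ℏ.
For m_l = 1: cos θ = 1/√30, θ ≈ 79.48°.

|L| = √30 ℏ ≈ 5.477ℏ; |L|−L_z,max ≈ 0.4772ℏ; θ(m_l=1) ≈ 79.48°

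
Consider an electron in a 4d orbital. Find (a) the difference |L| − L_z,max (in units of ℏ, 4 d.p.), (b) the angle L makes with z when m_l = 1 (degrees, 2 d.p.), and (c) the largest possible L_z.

For 4d, l = 2.
|L| − L_z,max = (√6 − 2)ℏ ≈ 0.4495ℏ.
For m_l = 1: cos θ = 1/√6, θ ≈ 65.91°.
L_z,max = lℏ = 2ℏ.

|L|−L_z,max ≈ 0.4495ℏ; θ(m_l=1) ≈ 65.91°; L_z,max = 2ℏ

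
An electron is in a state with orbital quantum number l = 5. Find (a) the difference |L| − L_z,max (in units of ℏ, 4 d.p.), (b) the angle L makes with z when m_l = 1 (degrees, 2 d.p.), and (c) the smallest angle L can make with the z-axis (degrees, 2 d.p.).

|L|−L_z,max ≈ 0.4772ℏ; θ(m_l=1) ≈ 79.48°; θ_min ≈ 24.09°

|L| − L_z,max = (√30 − 5)ℏ ≈ 0.4772ℏ.
For m_l = 1: cos θ = 1/√30, θ ≈ 79.48°.
cos θ_min = 5/√30, so θ_min ≈ 24.09°.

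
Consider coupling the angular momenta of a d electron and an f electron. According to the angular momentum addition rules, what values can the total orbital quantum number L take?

L = 1, 2, 3, 4, 5

The total orbital quantum number L ranges from |l₁ − l₂| to l₁ + l₂ in integer steps.
Allowed values: L = 1, 2, 3, 4, 5.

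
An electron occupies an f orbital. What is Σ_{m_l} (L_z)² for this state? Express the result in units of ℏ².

The letter f corresponds to l = 3.
m_l ∈ {-3, -2, -1, 0, 1, 2, 3}.
Σ m_l² = 2·(1 + 4 + 9) = 28.

Σ(L_z)² = 28 ℏ²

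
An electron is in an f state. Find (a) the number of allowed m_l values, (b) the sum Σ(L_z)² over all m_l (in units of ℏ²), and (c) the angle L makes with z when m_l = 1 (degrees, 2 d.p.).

7 values; Σ(L_z)² = 28 ℏ²; θ(m_l=1) ≈ 73.22°

An f state has l = 3.
There are 2l+1 = 7 values of m_l.
Σ m_l² = 28, so Σ(L_z)² = 28 ℏ².
For m_l = 1: cos θ = 1/√12, θ ≈ 73.22°.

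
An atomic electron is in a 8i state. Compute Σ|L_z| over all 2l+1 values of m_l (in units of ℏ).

Σ|L_z| = 42 ℏ

8i means n = 8, l = 6.
m_l ∈ {-6, -5, -4, -3, -2, -1, 0, 1, 2, 3, 4, 5, 6}.
Σ|m_l| = 2·6(6+1)/2 = 42.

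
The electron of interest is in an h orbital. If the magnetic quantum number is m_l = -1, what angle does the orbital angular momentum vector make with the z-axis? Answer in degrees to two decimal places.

H corresponds to l = 5.
|L| = √(l(l+1)) ℏ = √30 ℏ.
L_z = m_l ℏ = −1ℏ.
cos θ = L_z/|L| = -1/√30, so θ ≈ 100.52°.

θ ≈ 100.52°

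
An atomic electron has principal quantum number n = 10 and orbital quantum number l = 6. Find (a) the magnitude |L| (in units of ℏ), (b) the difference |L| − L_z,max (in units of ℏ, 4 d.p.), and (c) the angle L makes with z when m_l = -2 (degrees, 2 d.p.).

|L| = ℏ√(6·7) = √42 ℏ ≈ 6.481ℏ.
|L| − L_z,max = (√42 − 6)ℏ ≈ 0.4807ℏ.
For m_l = -2: cos θ = -2/√42, θ ≈ 107.98°.

|L| = √42 ℏ ≈ 6.481ℏ; |L|−L_z,max ≈ 0.4807ℏ; θ(m_l=-2) ≈ 107.98°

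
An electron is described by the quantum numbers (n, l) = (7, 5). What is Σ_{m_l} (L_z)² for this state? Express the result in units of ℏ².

Σ(L_z)² = 110 ℏ²

m_l ∈ {-5, -4, -3, -2, -1, 0, 1, 2, 3, 4, 5}.
Σ m_l² = l(l+1)(2l+1)/3 = 5·6·11/3 = 110.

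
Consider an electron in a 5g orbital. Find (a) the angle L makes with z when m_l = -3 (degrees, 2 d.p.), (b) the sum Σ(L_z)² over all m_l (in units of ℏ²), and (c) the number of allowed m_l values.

For 5g, l = 4.
For m_l = -3: cos θ = -3/√20, θ ≈ 132.13°.
Σ m_l² = 60, so Σ(L_z)² = 60 ℏ².
There are 2l+1 = 9 values of m_l.

θ(m_l=-3) ≈ 132.13°; Σ(L_z)² = 60 ℏ²; 9 values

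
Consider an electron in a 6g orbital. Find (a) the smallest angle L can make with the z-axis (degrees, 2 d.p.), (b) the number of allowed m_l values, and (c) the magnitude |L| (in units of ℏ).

For 6g, l = 4.
cos θ_min = 4/√20, so θ_min ≈ 26.57°.
There are 2l+1 = 9 values of m_l.
|L| = ℏ√(4·5) = 2√5 ℏ ≈ 4.472ℏ.

θ_min ≈ 26.57°; 9 values; |L| = 2√5 ℏ ≈ 4.472ℏ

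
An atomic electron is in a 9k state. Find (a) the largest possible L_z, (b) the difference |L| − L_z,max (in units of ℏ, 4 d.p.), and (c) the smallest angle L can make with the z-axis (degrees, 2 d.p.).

The 9k subshell has l = 7.
L_z,max = lℏ = 7ℏ.
|L| − L_z,max = (2√14 − 7)ℏ ≈ 0.4833ℏ.
cos θ_min = 7/√56, so θ_min ≈ 20.70°.

L_z,max = 7ℏ; |L|−L_z,max ≈ 0.4833ℏ; θ_min ≈ 20.70°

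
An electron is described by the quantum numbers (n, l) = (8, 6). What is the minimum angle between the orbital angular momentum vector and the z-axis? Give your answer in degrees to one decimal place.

θ_min ≈ 22.2°

|L| = ℏ√(l(l+1)) = √42 ℏ.
The smallest angle corresponds to the largest L_z, i.e. m_l = l = 6, giving L_z = 6ℏ.
cos θ_min = 6/√42, so θ_min ≈ 22.2°.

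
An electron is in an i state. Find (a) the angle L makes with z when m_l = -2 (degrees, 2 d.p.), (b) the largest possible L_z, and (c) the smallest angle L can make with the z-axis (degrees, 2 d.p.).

θ(m_l=-2) ≈ 107.98°; L_z,max = 6ℏ; θ_min ≈ 22.21°

I corresponds to l = 6.
For m_l = -2: cos θ = -2/√42, θ ≈ 107.98°.
L_z,max = lℏ = 6ℏ.
cos θ_min = 6/√42, so θ_min ≈ 22.21°.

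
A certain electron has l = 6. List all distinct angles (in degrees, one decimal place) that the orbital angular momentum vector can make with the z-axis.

θ ∈ {22.2°, 39.5°, 51.9°, 62.4°, 72.0°, 81.1°, 90.0°, 98.9°, 108.0°, 117.6°, 128.1°, 140.5°, 157.8°}

|L| = √(l(l+1)) ℏ = √42 ℏ.
cos θ = m_l/√42 for each m_l ∈ {-6, -5, -4, -3, -2, -1, 0, 1, 2, 3, 4, 5, 6}.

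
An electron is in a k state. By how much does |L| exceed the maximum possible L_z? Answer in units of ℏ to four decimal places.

|L| − L_z,max ≈ 0.4833ℏ

The letter k corresponds to l = 7.
|L| = 2√14 ℏ ≈ 7.4833ℏ, while L_z,max = lℏ = 7ℏ.
The difference is (2√14 − 7)ℏ ≈ 0.4833ℏ.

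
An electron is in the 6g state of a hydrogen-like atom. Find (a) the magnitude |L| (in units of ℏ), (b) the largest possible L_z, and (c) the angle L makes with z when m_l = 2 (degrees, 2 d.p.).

For 6g, l = 4.
|L| = ℏ√(4·5) = 2√5 ℏ ≈ 4.472ℏ.
L_z,max = lℏ = 4ℏ.
For m_l = 2: cos θ = 2/√20, θ ≈ 63.43°.

|L| = 2√5 ℏ ≈ 4.472ℏ; L_z,max = 4ℏ; θ(m_l=2) ≈ 63.43°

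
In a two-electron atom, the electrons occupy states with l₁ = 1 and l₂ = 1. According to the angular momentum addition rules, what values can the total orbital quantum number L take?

The total orbital quantum number L ranges from |l₁ − l₂| to l₁ + l₂ in integer steps.
Allowed values: L = 0, 1, 2.

L = 0, 1, 2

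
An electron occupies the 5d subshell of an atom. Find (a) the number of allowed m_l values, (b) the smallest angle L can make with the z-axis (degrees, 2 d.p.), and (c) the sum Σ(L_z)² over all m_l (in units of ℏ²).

For 5d, l = 2.
There are 2l+1 = 5 values of m_l.
cos θ_min = 2/√6, so θ_min ≈ 35.26°.
Σ m_l² = 10, so Σ(L_z)² = 10 ℏ².

5 values; θ_min ≈ 35.26°; Σ(L_z)² = 10 ℏ²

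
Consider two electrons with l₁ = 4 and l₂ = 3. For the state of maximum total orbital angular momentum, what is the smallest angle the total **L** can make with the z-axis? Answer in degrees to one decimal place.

The total orbital quantum number L ranges from |l₁ − l₂| to l₁ + l₂ in integer steps.
L ∈ {1, 2, 3, 4, 5, 6, 7}.
The maximum is L = 7, with |L_tot| = ℏ√(7·8) = 2√14 ℏ.
The minimum angle with z is arccos(7/√56) ≈ 20.7°.

θ_min ≈ 20.7°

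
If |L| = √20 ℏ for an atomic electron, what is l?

l = 4

|L| = ℏ√(l(l+1)), so l(l+1) = 20.
Solving: l = 4.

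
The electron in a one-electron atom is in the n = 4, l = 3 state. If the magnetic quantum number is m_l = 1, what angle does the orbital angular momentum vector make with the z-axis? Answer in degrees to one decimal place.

θ ≈ 73.2°

|L|² = l(l+1)ℏ² = 12ℏ², so |L| = 2√3 ℏ.
L_z = m_l ℏ = 1ℏ.
cos θ = L_z/|L| = 1/√12, so θ ≈ 73.2°.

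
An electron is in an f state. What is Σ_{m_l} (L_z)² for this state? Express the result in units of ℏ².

An f state has l = 3.
The allowed m_l values are -3, -2, -1, 0, 1, 2, 3.
Σ m_l² = 2·(1 + 4 + 9) = 28.

Σ(L_z)² = 28 ℏ²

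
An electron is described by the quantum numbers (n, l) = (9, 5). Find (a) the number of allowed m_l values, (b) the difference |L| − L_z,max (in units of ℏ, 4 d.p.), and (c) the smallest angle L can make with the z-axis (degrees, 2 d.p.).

11 values; |L|−L_z,max ≈ 0.4772ℏ; θ_min ≈ 24.09°

There are 2l+1 = 11 values of m_l.
|L| − L_z,max = (√30 − 5)ℏ ≈ 0.4772ℏ.
cos θ_min = 5/√30, so θ_min ≈ 24.09°.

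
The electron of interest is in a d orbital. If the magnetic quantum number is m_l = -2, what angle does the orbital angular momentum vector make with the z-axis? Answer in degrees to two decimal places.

θ ≈ 144.74°

D corresponds to l = 2.
|L| = ℏ√(l(l+1)) = √6 ℏ.
L_z = m_l ℏ = −2ℏ.
cos θ = L_z/|L| = -2/√6, so θ ≈ 144.74°.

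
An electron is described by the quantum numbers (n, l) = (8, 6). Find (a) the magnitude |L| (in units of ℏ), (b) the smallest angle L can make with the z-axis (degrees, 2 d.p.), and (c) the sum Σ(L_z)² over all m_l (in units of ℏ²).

|L| = ℏ√(6·7) = √42 ℏ ≈ 6.481ℏ.
cos θ_min = 6/√42, so θ_min ≈ 22.21°.
Σ m_l² = 182, so Σ(L_z)² = 182 ℏ².

|L| = √42 ℏ ≈ 6.481ℏ; θ_min ≈ 22.21°; Σ(L_z)² = 182 ℏ²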